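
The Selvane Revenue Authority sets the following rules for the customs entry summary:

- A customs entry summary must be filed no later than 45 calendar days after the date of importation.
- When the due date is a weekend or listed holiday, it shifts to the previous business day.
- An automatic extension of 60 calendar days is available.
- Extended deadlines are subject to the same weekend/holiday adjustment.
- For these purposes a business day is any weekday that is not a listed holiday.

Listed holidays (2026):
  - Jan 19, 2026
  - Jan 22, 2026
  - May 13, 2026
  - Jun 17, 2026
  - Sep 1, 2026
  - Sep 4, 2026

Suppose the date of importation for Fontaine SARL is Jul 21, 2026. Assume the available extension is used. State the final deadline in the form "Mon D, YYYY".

Trigger date Jul 21, 2026 + 45 calendar days = Sep 4, 2026.
Because Sep 4, 2026 is a listed holiday, the deadline becomes Sep 3, 2026 (Thursday).
With the 60-day extension, Sep 3, 2026 becomes Nov 2, 2026.
Nov 2, 2026 (Monday) is already a business day.
Deadline: Nov 2, 2026.

Nov 2, 2026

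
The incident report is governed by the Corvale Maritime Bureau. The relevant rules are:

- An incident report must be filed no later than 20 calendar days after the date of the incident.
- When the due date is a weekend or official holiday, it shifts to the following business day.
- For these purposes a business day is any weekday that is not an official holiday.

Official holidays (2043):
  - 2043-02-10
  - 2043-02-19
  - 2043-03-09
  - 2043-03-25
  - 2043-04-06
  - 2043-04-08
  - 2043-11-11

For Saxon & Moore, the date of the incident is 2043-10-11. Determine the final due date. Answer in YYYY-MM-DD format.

From 2043-10-11, 20 calendar days later is 2043-10-31.
2043-10-31 falls on a Saturday. Rolling to the next business day gives 2043-11-02, a Monday.
The final due date is 2043-11-02.

2043-11-02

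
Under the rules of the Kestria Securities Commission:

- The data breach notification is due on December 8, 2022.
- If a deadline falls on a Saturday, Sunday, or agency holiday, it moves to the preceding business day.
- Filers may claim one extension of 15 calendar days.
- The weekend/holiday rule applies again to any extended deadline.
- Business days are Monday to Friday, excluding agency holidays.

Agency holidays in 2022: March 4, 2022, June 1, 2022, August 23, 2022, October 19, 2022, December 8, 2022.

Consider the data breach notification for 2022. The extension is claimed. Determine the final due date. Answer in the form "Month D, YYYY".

December 22, 2022

The stated deadline is December 8, 2022.
December 8, 2022 is a listed holiday, so it moves to the preceding business day, December 7, 2022 (Wednesday).
Add the 15 calendar-day extension to December 7, 2022: December 22, 2022.
December 22, 2022 is a Thursday and not a listed holiday, so it stands.
Final deadline: December 22, 2022.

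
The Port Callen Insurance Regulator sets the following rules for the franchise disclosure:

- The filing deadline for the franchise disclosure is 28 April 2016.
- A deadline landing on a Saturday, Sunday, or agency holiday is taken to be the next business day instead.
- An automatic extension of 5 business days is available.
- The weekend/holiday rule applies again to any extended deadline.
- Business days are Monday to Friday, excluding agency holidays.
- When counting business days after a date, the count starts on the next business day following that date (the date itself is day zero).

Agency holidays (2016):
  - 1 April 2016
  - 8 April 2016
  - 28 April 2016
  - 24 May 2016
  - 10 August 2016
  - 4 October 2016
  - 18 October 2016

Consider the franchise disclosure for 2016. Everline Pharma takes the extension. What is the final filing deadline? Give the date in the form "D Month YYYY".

Start from the fixed due date, 28 April 2016.
28 April 2016 is a listed holiday; the next business day is 29 April 2016 (Friday).
Applying the 5-business-day extension: 5 business days after 29 April 2016 is 6 May 2016.
6 May 2016 (Friday) is already a business day.
Deadline: 6 May 2016.

6 May 2016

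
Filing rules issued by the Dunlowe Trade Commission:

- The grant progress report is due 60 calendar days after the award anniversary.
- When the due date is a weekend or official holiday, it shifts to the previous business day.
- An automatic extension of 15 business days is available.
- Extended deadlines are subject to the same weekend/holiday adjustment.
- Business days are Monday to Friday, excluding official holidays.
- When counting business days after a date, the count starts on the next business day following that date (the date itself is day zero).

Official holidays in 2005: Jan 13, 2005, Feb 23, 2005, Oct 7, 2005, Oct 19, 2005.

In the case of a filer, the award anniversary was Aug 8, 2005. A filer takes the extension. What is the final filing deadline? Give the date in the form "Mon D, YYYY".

Oct 31, 2005

Trigger date Aug 8, 2005 + 60 calendar days = Oct 7, 2005.
Because Oct 7, 2005 is a listed holiday, the deadline becomes Oct 6, 2005 (Thursday).
The 15-business-day extension runs from Oct 6, 2005 to Oct 31, 2005.
Since Oct 31, 2005 is a Monday and not a holiday, the date is unchanged.
So the filing is due Oct 31, 2005.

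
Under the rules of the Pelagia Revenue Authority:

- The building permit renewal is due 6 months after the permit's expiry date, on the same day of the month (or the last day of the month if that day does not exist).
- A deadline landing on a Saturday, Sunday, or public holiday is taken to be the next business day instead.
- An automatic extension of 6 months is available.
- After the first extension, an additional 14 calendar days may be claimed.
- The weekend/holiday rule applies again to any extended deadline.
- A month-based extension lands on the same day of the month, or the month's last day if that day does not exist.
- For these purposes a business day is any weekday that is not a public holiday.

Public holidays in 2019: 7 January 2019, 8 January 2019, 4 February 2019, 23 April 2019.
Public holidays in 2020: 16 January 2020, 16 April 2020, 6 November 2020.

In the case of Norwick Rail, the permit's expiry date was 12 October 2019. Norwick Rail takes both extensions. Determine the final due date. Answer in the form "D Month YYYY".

27 October 2020

Moving 6 months forward from 12 October 2019 on the corresponding day gives 12 April 2020.
12 April 2020 falls on a Sunday. Rolling to the next business day gives 13 April 2020, a Monday.
Applying the 6 months extension: 6 months after 13 April 2020 is 13 October 2020.
13 October 2020 falls on a Tuesday, which is a business day, so no adjustment is needed.
Applying the 14-calendar-day extension: 13 October 2020 + 14 days = 27 October 2020.
27 October 2020 is a Tuesday and not a listed holiday, so it stands.
So the filing is due 27 October 2020.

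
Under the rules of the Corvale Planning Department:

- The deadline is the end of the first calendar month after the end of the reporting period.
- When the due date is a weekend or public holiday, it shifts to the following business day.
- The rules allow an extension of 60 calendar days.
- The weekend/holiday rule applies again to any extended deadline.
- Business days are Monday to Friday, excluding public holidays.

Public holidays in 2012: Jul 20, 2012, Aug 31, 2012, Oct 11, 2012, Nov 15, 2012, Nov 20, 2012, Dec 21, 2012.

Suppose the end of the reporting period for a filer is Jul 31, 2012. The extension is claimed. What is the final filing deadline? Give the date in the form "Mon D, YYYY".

Nov 2, 2012

1 month after Jul 31, 2012 falls in August 2012; the last day of that month is Aug 31, 2012.
Aug 31, 2012 falls on a listed holiday. Rolling to the next business day gives Sep 3, 2012, a Monday.
The 60-calendar-day extension moves the deadline from Sep 3, 2012 to Nov 2, 2012.
Since Nov 2, 2012 is a Friday and not a holiday, the date is unchanged.
The final due date is Nov 2, 2012.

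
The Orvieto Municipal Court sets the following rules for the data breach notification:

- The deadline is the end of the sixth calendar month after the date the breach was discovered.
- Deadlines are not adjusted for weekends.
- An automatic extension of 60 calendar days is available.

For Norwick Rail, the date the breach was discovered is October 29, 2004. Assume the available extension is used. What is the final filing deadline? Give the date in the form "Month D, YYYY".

The sixth month after October 29, 2004 is April 2005, whose last day is April 30, 2005.
April 30, 2005 falls on a Saturday. The rules make no weekend/holiday allowance, so it remains April 30, 2005.
Add the 60 calendar-day extension to April 30, 2005: June 29, 2005.
June 29, 2005 falls on a Wednesday. The rules make no weekend/holiday allowance, so it remains June 29, 2005.
The final due date is June 29, 2005.

June 29, 2005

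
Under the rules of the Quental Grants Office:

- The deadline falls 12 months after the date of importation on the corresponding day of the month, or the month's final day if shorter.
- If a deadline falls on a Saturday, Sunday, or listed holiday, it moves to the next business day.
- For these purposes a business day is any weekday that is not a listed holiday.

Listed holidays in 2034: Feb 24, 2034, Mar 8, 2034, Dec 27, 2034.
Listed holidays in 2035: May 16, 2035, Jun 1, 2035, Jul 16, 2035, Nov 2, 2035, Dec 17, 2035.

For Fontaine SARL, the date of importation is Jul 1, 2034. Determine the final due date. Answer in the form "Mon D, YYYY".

Jul 2, 2035

12 months after Jul 1, 2034, on the same day of the month, is Jul 1, 2035.
Jul 1, 2035 falls on a Sunday. Rolling to the next business day gives Jul 2, 2035, a Monday.
The final due date is Jul 2, 2035.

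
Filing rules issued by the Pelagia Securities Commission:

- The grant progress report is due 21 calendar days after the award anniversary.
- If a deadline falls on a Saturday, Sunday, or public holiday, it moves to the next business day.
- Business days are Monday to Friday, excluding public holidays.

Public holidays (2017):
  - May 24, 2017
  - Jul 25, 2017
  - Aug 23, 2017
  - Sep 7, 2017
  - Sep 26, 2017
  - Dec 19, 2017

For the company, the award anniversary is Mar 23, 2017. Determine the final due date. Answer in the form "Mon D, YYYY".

Apr 13, 2017

From Mar 23, 2017, 21 calendar days later is Apr 13, 2017.
Since Apr 13, 2017 is a Thursday and not a holiday, the date is unchanged.
Final deadline: Apr 13, 2017.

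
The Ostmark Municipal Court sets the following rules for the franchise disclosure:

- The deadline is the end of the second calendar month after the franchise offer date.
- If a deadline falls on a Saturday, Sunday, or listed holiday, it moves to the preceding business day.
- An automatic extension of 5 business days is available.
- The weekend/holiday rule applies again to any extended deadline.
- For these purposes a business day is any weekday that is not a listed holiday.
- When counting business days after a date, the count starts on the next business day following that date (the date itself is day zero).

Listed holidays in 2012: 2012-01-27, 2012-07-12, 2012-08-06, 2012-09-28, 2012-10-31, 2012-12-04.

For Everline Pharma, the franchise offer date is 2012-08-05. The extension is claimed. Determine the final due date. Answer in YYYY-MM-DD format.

2 months after 2012-08-05 falls in October 2012; the last day of that month is 2012-10-31.
2012-10-31 is a listed holiday; the preceding business day is 2012-10-30 (Tuesday).
Counting 5 further business days from 2012-10-30 reaches 2012-11-07.
Since 2012-11-07 is a Wednesday and not a holiday, the date is unchanged.
Deadline: 2012-11-07.

2012-11-07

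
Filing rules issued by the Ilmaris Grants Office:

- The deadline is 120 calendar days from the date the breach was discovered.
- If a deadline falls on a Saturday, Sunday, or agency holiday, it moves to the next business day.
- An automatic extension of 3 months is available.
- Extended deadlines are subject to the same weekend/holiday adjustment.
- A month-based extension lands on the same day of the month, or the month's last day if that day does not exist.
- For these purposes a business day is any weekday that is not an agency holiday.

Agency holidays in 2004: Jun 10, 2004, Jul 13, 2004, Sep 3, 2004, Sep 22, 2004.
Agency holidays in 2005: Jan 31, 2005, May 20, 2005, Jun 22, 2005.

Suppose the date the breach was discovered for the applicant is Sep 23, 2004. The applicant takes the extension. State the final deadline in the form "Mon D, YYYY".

Trigger date Sep 23, 2004 + 120 calendar days = Jan 21, 2005.
Jan 21, 2005 is a Friday and not a listed holiday, so it stands.
The 3 months extension carries Jan 21, 2005 to Apr 21, 2005.
Apr 21, 2005 falls on a Thursday, which is a business day, so no adjustment is needed.
The final due date is Apr 21, 2005.

Apr 21, 2005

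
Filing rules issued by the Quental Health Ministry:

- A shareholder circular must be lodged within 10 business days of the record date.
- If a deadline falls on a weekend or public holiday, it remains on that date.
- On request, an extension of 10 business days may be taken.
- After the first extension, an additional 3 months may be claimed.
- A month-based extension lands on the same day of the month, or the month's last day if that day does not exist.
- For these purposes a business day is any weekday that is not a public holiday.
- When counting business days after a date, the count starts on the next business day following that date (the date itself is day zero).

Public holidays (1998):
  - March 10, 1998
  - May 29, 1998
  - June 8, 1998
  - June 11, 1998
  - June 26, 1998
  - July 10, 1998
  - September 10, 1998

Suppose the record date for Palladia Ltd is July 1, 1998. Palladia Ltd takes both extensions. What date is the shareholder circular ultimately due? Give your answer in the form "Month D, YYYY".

Counting 10 business days after July 1, 1998 (skipping weekends and listed holidays) reaches July 16, 1998.
July 16, 1998 falls on a Thursday. The rules make no weekend/holiday allowance, so it remains July 16, 1998.
Applying the 10-business-day extension: 10 business days after July 16, 1998 is July 30, 1998.
July 30, 1998 falls on a Thursday. The rules make no weekend/holiday allowance, so it remains July 30, 1998.
Add 3 months to July 30, 1998: October 30, 1998.
October 30, 1998 is a Friday; no weekend or holiday adjustment applies.
Final deadline: October 30, 1998.

October 30, 1998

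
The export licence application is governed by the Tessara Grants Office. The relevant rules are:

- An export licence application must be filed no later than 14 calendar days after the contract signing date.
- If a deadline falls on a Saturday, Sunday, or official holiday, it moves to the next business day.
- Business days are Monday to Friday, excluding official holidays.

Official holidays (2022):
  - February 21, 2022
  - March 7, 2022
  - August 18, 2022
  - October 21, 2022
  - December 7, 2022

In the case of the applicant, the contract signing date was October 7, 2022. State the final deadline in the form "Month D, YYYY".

October 24, 2022

From October 7, 2022, 14 calendar days later is October 21, 2022.
October 21, 2022 falls on a listed holiday. Rolling to the next business day gives October 24, 2022, a Monday.
So the filing is due October 24, 2022.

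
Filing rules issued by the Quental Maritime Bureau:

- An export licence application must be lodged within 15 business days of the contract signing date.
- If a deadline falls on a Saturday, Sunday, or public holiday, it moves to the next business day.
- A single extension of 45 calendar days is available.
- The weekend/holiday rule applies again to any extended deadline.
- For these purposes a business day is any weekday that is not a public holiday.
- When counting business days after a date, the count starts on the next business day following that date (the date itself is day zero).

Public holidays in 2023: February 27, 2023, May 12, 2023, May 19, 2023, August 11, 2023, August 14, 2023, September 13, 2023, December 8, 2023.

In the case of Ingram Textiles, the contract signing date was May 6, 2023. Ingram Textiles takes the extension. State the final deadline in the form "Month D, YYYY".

15 business days after May 6, 2023, excluding weekends and holidays, is May 30, 2023.
May 30, 2023 falls on a Tuesday, which is a business day, so no adjustment is needed.
The 45-calendar-day extension moves the deadline from May 30, 2023 to July 14, 2023.
July 14, 2023 falls on a Friday, which is a business day, so no adjustment is needed.
So the filing is due July 14, 2023.

July 14, 2023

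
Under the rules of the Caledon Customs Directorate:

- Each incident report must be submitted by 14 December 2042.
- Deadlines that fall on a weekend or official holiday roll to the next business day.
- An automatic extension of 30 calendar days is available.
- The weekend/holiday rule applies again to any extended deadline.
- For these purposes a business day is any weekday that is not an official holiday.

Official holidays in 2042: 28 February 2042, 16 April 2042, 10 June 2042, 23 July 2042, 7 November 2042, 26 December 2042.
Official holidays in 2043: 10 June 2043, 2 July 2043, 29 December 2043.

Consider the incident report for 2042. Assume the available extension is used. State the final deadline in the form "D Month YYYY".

Start from the fixed due date, 14 December 2042.
Because 14 December 2042 is a Sunday, the deadline becomes 15 December 2042 (Monday).
The 30-calendar-day extension moves the deadline from 15 December 2042 to 14 January 2043.
14 January 2043 falls on a Wednesday, which is a business day, so no adjustment is needed.
Deadline: 14 January 2043.

14 January 2043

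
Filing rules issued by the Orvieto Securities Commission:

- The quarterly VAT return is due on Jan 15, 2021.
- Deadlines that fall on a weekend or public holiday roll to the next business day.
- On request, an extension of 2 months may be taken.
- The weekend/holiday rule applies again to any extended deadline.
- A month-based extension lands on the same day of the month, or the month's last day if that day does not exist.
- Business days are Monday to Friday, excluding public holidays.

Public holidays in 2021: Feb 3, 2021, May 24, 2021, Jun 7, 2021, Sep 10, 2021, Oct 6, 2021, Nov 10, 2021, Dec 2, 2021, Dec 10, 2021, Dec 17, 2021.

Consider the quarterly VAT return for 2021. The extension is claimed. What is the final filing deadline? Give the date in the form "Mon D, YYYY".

Start from the fixed due date, Jan 15, 2021.
Jan 15, 2021 is a Friday and not a listed holiday, so it stands.
Applying the 2 months extension: 2 months after Jan 15, 2021 is Mar 15, 2021.
Mar 15, 2021 (Monday) is already a business day.
Deadline: Mar 15, 2021.

Mar 15, 2021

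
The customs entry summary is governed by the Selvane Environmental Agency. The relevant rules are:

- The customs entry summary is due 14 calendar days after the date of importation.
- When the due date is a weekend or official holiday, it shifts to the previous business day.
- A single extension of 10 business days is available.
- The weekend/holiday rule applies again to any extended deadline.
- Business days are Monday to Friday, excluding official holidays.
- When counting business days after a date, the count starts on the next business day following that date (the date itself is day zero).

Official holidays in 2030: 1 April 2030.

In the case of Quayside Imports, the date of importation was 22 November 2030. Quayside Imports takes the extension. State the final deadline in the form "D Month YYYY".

20 December 2030

Trigger date 22 November 2030 + 14 calendar days = 6 December 2030.
Since 6 December 2030 is a Friday and not a holiday, the date is unchanged.
Applying the 10-business-day extension: 10 business days after 6 December 2030 is 20 December 2030.
20 December 2030 (Friday) is already a business day.
Deadline: 20 December 2030.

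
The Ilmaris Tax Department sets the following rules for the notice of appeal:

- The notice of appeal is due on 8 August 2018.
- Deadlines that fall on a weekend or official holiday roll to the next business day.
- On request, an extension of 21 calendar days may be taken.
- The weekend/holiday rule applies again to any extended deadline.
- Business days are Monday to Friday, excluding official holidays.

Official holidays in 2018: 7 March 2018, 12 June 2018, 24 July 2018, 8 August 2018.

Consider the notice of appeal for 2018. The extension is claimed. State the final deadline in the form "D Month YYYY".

Start from the fixed due date, 8 August 2018.
Because 8 August 2018 is a listed holiday, the deadline becomes 9 August 2018 (Thursday).
Applying the 21-calendar-day extension: 9 August 2018 + 21 days = 30 August 2018.
30 August 2018 is a Thursday and not a listed holiday, so it stands.
So the filing is due 30 August 2018.

30 August 2018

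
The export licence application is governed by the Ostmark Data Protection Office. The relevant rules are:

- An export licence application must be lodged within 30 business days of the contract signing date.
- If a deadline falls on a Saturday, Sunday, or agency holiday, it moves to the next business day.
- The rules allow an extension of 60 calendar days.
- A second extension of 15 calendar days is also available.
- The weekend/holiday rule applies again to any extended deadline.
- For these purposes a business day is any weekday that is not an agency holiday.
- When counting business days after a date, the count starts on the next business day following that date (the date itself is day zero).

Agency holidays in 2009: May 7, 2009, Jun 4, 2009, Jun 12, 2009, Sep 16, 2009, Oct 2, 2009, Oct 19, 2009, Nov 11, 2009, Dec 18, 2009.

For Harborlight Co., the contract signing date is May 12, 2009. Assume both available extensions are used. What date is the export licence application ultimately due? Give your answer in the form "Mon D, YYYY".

30 business days after May 12, 2009, excluding weekends and holidays, is Jun 25, 2009.
Jun 25, 2009 (Thursday) is already a business day.
The 60-calendar-day extension moves the deadline from Jun 25, 2009 to Aug 24, 2009.
Aug 24, 2009 falls on a Monday, which is a business day, so no adjustment is needed.
Applying the 15-calendar-day extension: Aug 24, 2009 + 15 days = Sep 8, 2009.
Sep 8, 2009 falls on a Tuesday, which is a business day, so no adjustment is needed.
Final deadline: Sep 8, 2009.

Sep 8, 2009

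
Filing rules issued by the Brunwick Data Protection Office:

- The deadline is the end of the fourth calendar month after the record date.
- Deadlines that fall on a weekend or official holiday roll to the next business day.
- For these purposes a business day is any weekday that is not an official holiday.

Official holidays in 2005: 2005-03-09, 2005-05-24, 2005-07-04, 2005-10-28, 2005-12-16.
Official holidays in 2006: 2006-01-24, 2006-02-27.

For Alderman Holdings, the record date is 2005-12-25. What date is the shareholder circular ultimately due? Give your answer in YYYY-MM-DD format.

4 months after 2005-12-25 falls in April 2006; the last day of that month is 2006-04-30.
2006-04-30 is a Sunday; the next business day is 2006-05-01 (Monday).
Final deadline: 2006-05-01.

2006-05-01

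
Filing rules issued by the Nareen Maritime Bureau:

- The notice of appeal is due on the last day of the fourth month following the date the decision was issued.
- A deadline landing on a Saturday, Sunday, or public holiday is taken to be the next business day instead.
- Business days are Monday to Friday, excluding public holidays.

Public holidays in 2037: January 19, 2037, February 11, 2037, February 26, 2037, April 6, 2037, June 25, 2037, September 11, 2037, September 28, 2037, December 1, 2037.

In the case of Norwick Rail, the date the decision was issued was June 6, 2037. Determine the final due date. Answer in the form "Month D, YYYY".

November 2, 2037

4 months after June 6, 2037 falls in October 2037; the last day of that month is October 31, 2037.
October 31, 2037 is a Saturday, so it moves to the next business day, November 2, 2037 (Monday).
Final deadline: November 2, 2037.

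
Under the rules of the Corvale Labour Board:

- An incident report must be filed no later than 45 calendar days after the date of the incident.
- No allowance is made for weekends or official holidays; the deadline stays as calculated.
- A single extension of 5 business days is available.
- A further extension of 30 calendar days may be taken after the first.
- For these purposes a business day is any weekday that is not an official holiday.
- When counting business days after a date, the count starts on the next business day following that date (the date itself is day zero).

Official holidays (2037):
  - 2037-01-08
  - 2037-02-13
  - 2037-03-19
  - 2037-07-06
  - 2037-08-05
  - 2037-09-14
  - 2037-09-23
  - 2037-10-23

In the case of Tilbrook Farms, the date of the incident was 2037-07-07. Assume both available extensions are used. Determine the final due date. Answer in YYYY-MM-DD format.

45 calendar days after 2037-07-07 is 2037-08-21.
No adjustment is made for weekends or holidays, so 2037-08-21 stands.
The 5-business-day extension runs from 2037-08-21 to 2037-08-28.
2037-08-28 falls on a Friday. The rules make no weekend/holiday allowance, so it remains 2037-08-28.
With the 30-day extension, 2037-08-28 becomes 2037-09-27.
No adjustment is made for weekends or holidays, so 2037-09-27 stands.
The final due date is 2037-09-27.

2037-09-27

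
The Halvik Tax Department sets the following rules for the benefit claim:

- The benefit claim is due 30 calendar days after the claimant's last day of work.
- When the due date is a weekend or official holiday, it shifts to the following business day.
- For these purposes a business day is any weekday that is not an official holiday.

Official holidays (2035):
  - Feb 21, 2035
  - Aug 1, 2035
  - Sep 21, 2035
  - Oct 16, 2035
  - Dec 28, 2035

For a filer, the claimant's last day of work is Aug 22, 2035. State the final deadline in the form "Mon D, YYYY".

Sep 24, 2035

30 calendar days after Aug 22, 2035 is Sep 21, 2035.
Because Sep 21, 2035 is a listed holiday, the deadline becomes Sep 24, 2035 (Monday).
Deadline: Sep 24, 2035.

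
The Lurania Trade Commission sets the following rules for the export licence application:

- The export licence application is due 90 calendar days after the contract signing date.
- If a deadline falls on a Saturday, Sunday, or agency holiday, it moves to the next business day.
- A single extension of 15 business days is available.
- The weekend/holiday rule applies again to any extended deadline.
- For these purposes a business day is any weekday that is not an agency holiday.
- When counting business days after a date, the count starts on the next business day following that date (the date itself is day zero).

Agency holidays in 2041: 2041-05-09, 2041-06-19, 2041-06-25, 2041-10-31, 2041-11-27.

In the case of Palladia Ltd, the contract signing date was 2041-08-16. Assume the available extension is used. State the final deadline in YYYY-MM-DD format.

2041-12-06

From 2041-08-16, 90 calendar days later is 2041-11-14.
Since 2041-11-14 is a Thursday and not a holiday, the date is unchanged.
Counting 15 further business days from 2041-11-14 reaches 2041-12-06.
2041-12-06 falls on a Friday, which is a business day, so no adjustment is needed.
Deadline: 2041-12-06.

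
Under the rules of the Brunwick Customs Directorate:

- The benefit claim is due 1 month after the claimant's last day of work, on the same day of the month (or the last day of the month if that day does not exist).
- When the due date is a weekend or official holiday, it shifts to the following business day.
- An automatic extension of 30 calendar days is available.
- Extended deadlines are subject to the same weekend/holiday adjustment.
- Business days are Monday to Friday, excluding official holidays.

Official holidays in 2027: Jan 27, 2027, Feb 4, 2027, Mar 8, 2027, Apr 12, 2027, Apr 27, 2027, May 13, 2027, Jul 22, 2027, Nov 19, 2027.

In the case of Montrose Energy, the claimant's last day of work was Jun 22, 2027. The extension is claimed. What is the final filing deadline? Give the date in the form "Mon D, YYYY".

1 month from Jun 22, 2027 is Jul 22, 2027.
Jul 22, 2027 is a listed holiday, so it moves to the next business day, Jul 23, 2027 (Friday).
Add the 30 calendar-day extension to Jul 23, 2027: Aug 22, 2027.
Aug 22, 2027 is a Sunday; the next business day is Aug 23, 2027 (Monday).
So the filing is due Aug 23, 2027.

Aug 23, 2027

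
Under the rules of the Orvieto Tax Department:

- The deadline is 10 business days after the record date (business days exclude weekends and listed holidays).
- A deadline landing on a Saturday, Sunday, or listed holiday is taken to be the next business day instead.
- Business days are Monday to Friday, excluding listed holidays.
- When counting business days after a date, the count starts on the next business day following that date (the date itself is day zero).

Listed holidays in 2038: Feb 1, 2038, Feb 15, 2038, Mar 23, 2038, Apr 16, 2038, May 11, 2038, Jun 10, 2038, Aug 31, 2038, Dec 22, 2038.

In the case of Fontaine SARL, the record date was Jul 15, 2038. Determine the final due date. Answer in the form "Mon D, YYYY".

10 business days after Jul 15, 2038, excluding weekends and holidays, is Jul 29, 2038.
Since Jul 29, 2038 is a Thursday and not a holiday, the date is unchanged.
Deadline: Jul 29, 2038.

Jul 29, 2038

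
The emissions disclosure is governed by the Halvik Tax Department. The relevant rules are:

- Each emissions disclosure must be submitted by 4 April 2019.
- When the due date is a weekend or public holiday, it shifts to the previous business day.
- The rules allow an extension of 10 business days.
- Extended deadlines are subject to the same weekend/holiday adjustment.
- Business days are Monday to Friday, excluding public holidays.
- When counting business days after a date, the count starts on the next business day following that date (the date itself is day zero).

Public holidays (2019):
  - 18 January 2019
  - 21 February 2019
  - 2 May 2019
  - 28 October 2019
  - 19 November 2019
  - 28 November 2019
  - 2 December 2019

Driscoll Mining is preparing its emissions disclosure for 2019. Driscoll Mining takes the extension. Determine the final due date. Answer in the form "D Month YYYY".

18 April 2019

The stated deadline is 4 April 2019.
Since 4 April 2019 is a Thursday and not a holiday, the date is unchanged.
Applying the 10-business-day extension: 10 business days after 4 April 2019 is 18 April 2019.
Since 18 April 2019 is a Thursday and not a holiday, the date is unchanged.
So the filing is due 18 April 2019.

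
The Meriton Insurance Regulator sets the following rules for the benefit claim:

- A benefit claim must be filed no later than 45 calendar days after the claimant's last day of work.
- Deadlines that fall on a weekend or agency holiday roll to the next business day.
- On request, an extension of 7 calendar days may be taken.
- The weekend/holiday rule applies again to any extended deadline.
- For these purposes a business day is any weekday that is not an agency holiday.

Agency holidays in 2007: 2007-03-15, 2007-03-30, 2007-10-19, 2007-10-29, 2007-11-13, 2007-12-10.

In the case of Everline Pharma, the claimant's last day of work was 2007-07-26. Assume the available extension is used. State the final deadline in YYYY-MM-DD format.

2007-09-17

Adding 45 calendar days to 2007-07-26 gives 2007-09-09.
2007-09-09 is a Sunday; the next business day is 2007-09-10 (Monday).
Add the 7 calendar-day extension to 2007-09-10: 2007-09-17.
2007-09-17 is a Monday and not a listed holiday, so it stands.
So the filing is due 2007-09-17.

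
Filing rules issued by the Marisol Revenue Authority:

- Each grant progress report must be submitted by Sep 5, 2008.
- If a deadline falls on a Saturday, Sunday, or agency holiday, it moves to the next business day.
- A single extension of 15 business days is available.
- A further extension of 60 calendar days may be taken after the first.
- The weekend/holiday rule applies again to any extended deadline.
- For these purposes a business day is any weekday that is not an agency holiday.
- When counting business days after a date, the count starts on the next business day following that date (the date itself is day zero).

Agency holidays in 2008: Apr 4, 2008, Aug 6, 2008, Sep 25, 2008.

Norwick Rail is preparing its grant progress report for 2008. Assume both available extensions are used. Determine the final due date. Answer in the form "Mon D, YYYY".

Nov 28, 2008

The statutory due date is Sep 5, 2008.
Since Sep 5, 2008 is a Friday and not a holiday, the date is unchanged.
Applying the 15-business-day extension: 15 business days after Sep 5, 2008 is Sep 29, 2008.
Since Sep 29, 2008 is a Monday and not a holiday, the date is unchanged.
Applying the 60-calendar-day extension: Sep 29, 2008 + 60 days = Nov 28, 2008.
Nov 28, 2008 (Friday) is already a business day.
So the filing is due Nov 28, 2008.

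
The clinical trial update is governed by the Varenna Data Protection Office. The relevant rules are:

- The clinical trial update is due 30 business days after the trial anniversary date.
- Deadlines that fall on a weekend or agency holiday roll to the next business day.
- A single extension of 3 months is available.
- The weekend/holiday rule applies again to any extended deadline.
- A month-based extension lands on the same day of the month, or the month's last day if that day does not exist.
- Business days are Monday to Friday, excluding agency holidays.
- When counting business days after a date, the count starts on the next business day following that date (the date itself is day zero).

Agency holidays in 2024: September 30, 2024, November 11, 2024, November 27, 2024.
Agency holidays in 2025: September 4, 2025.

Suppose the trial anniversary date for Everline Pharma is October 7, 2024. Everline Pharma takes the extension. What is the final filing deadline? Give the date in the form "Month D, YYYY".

Counting 30 business days after October 7, 2024 (skipping weekends and listed holidays) reaches November 19, 2024.
November 19, 2024 is a Tuesday and not a listed holiday, so it stands.
Applying the 3 months extension: 3 months after November 19, 2024 is February 19, 2025.
February 19, 2025 (Wednesday) is already a business day.
Deadline: February 19, 2025.

February 19, 2025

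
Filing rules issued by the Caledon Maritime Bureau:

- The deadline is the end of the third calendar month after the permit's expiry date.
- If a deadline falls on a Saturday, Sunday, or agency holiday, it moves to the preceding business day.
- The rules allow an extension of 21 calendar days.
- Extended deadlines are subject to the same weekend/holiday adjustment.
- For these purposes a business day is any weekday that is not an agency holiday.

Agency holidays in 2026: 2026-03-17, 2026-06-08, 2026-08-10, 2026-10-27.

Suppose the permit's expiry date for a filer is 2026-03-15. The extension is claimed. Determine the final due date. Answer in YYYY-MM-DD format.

2026-07-21

The third month after 2026-03-15 is June 2026, whose last day is 2026-06-30.
Since 2026-06-30 is a Tuesday and not a holiday, the date is unchanged.
The 21-calendar-day extension moves the deadline from 2026-06-30 to 2026-07-21.
2026-07-21 is a Tuesday and not a listed holiday, so it stands.
Final deadline: 2026-07-21.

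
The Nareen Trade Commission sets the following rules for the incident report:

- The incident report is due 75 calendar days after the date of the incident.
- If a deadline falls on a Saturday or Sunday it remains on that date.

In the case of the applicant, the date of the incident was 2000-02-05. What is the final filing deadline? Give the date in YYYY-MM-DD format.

2000-04-20

From 2000-02-05, 75 calendar days later is 2000-04-20.
2000-04-20 falls on a Thursday. The rules make no weekend/holiday allowance, so it remains 2000-04-20.
So the filing is due 2000-04-20.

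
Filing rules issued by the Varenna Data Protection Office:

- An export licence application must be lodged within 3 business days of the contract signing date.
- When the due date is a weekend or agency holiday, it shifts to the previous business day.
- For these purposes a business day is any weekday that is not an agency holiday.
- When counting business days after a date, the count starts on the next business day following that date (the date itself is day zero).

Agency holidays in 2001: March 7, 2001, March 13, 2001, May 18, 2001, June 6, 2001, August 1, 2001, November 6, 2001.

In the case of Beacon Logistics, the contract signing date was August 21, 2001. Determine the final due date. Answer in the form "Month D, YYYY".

Counting 3 business days after August 21, 2001 (skipping weekends and listed holidays) reaches August 24, 2001.
Since August 24, 2001 is a Friday and not a holiday, the date is unchanged.
The final due date is August 24, 2001.

August 24, 2001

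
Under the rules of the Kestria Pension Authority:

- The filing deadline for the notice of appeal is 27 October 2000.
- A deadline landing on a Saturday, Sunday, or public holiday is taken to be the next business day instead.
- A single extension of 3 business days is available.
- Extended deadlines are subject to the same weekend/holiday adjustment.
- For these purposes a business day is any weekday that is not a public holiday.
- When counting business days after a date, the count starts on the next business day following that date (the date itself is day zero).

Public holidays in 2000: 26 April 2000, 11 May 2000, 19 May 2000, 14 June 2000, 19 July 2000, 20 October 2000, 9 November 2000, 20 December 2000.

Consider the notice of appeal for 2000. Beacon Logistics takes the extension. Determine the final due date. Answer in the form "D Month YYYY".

1 November 2000

The stated deadline is 27 October 2000.
27 October 2000 (Friday) is already a business day.
Counting 3 further business days from 27 October 2000 reaches 1 November 2000.
1 November 2000 (Wednesday) is already a business day.
Final deadline: 1 November 2000.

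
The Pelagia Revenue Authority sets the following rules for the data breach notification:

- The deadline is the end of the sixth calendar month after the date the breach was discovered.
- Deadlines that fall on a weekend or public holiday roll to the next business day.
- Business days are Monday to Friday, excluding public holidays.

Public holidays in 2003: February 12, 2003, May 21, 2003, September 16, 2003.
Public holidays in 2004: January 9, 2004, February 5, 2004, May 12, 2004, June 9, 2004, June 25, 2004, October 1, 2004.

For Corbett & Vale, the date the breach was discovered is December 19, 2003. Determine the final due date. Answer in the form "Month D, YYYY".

6 months after December 19, 2003 is June 2004; that month ends on June 30, 2004.
June 30, 2004 falls on a Wednesday, which is a business day, so no adjustment is needed.
So the filing is due June 30, 2004.

June 30, 2004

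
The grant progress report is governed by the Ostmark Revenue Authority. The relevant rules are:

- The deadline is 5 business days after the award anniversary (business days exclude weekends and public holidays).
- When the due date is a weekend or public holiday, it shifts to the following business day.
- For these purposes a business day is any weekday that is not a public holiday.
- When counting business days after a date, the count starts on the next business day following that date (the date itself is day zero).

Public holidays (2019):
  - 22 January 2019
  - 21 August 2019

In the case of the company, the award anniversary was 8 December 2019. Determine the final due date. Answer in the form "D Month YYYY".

13 December 2019

Starting the day after 8 December 2019 and counting 5 business days lands on 13 December 2019.
13 December 2019 falls on a Friday, which is a business day, so no adjustment is needed.
Final deadline: 13 December 2019.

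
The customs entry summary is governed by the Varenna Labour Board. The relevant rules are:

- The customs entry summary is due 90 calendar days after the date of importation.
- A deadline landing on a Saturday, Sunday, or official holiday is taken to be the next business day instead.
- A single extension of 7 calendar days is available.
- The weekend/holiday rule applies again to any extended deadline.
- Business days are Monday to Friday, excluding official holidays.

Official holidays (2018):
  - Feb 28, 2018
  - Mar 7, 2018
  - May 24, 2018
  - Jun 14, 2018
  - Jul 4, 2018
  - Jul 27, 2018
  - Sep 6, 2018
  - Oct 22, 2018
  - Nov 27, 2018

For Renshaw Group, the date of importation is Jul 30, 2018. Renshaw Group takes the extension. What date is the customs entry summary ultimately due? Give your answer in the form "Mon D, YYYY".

Nov 5, 2018

Adding 90 calendar days to Jul 30, 2018 gives Oct 28, 2018.
Oct 28, 2018 is a Sunday, so it moves to the next business day, Oct 29, 2018 (Monday).
Applying the 7-calendar-day extension: Oct 29, 2018 + 7 days = Nov 5, 2018.
Since Nov 5, 2018 is a Monday and not a holiday, the date is unchanged.
So the filing is due Nov 5, 2018.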